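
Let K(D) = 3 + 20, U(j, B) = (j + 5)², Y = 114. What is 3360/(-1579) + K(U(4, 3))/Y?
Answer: -346723/180006 ≈ -1.9262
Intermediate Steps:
U(j, B) = (5 + j)²
K(D) = 23
3360/(-1579) + K(U(4, 3))/Y = 3360/(-1579) + 23/114 = 3360*(-1/1579) + 23*(1/114) = -3360/1579 + 23/114 = -346723/180006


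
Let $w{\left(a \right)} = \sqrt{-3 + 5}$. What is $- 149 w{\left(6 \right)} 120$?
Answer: $- 17880 \sqrt{2} \approx -25286.0$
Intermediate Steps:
$w{\left(a \right)} = \sqrt{2}$
$- 149 w{\left(6 \right)} 120 = - 149 \sqrt{2} \cdot 120 = - 17880 \sqrt{2}$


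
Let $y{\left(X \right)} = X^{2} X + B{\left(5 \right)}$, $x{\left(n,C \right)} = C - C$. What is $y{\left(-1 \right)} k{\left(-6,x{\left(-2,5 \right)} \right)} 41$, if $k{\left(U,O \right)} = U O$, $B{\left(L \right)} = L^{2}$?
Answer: $0$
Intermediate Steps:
$x{\left(n,C \right)} = 0$
$y{\left(X \right)} = 25 + X^{3}$ ($y{\left(X \right)} = X^{2} X + 5^{2} = X^{3} + 25 = 25 + X^{3}$)
$k{\left(U,O \right)} = O U$
$y{\left(-1 \right)} k{\left(-6,x{\left(-2,5 \right)} \right)} 41 = \left(25 + \left(-1\right)^{3}\right) 0 \left(-6\right) 41 = \left(25 - 1\right) 0 \cdot 41 = 24 \cdot 0 \cdot 41 = 0 \cdot 41 = 0$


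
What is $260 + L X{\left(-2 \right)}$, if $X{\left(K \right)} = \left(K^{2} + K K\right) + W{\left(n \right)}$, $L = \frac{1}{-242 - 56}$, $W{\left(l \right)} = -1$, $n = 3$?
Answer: $\frac{77473}{298} \approx 259.98$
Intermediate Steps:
$L = - \frac{1}{298}$ ($L = \frac{1}{-298} = - \frac{1}{298} \approx -0.0033557$)
$X{\left(K \right)} = -1 + 2 K^{2}$ ($X{\left(K \right)} = \left(K^{2} + K K\right) - 1 = \left(K^{2} + K^{2}\right) - 1 = 2 K^{2} - 1 = -1 + 2 K^{2}$)
$260 + L X{\left(-2 \right)} = 260 - \frac{-1 + 2 \left(-2\right)^{2}}{298} = 260 - \frac{-1 + 2 \cdot 4}{298} = 260 - \frac{-1 + 8}{298} = 260 - \frac{7}{298} = \frac{77473}{298}$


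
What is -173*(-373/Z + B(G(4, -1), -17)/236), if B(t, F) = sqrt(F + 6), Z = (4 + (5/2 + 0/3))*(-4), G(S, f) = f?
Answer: -64529/26 - 173*I*sqrt(11)/236 ≈ -2481.9 - 2.4313*I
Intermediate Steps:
Z = -26 (Z = (4 + (5*(1/2) + 0*(1/3)))*(-4) = (4 + (5/2 + 0))*(-4) = (4 + 5/2)*(-4) = (13/2)*(-4) = -26)
B(t, F) = sqrt(6 + F)
-173*(-373/Z + B(G(4, -1), -17)/236) = -173*(-373/(-26) + sqrt(6 - 17)/236) = -173*(-373*(-1/26) + sqrt(-11)*(1/236)) = -173*(373/26 + (I*sqrt(11))*(1/236)) = -173*(373/26 + I*sqrt(11)/236) = -64529/26 - 173*I*sqrt(11)/236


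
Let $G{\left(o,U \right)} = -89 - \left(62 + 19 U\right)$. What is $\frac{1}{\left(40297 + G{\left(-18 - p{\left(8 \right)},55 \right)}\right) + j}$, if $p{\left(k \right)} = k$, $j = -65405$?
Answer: $- \frac{1}{26304} \approx -3.8017 \cdot 10^{-5}$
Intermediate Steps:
$G{\left(o,U \right)} = -151 - 19 U$ ($G{\left(o,U \right)} = -89 - \left(62 + 19 U\right) = -151 - 19 U$)
$\frac{1}{\left(40297 + G{\left(-18 - p{\left(8 \right)},55 \right)}\right) + j} = \frac{1}{\left(40297 - 1196\right) - 65405} = \frac{1}{39101 - 65405} = \frac{1}{-26304} = - \frac{1}{26304}$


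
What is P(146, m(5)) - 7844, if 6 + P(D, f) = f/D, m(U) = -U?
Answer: -1146105/146 ≈ -7850.0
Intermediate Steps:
P(D, f) = -6 + f/D
P(146, m(5)) - 7844 = (-6 - 1*5/146) - 7844 = (-6 - 5*1/146) - 7844 = (-6 - 5/146) - 7844 = -881/146 - 7844 = -1146105/146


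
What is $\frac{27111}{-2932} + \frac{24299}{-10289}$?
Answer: $- \frac{350189747}{30167348} \approx -11.608$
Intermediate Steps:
$\frac{27111}{-2932} + \frac{24299}{-10289} = 27111 \left(- \frac{1}{2932}\right) + 24299 \left(- \frac{1}{10289}\right) = - \frac{27111}{2932} - \frac{24299}{10289} = - \frac{350189747}{30167348}$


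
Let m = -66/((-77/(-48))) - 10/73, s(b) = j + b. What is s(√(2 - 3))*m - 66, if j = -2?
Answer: 8462/511 - 21094*I/511 ≈ 16.56 - 41.28*I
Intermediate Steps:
s(b) = -2 + b
m = -21094/511 (m = -66/((-77*(-1/48))) - 10*1/73 = -66/77/48 - 10/73 = -66*48/77 - 10/73 = -288/7 - 10/73 = -21094/511 ≈ -41.280)
s(√(2 - 3))*m - 66 = (-2 + √(2 - 3))*(-21094/511) - 66 = (-2 + √(-1))*(-21094/511) - 66 = (-2 + I)*(-21094/511) - 66 = (42188/511 - 21094*I/511) - 66 = 8462/511 - 21094*I/511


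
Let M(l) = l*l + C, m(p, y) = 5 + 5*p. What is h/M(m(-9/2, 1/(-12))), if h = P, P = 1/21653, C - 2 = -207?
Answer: 4/8769465 ≈ 4.5613e-7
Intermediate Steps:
C = -205 (C = 2 - 207 = -205)
M(l) = -205 + l² (M(l) = l*l - 205 = l² - 205 = -205 + l²)
P = 1/21653 ≈ 4.6183e-5
h = 1/21653 ≈ 4.6183e-5
h/M(m(-9/2, 1/(-12))) = 1/(21653*(-205 + (5 + 5*(-9/2))²)) = 1/(21653*(-205 + (5 - 45/2)²)) = 1/(21653*(-205 + (-35/2)²)) = 1/(21653*(-205 + 1225/4)) = 1/(21653*(405/4)) = (1/21653)*(4/405) = 4/8769465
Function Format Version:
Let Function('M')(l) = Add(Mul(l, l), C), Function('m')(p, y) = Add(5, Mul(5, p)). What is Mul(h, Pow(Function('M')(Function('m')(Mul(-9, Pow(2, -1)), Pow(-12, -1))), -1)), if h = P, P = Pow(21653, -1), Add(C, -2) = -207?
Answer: Rational(4, 8769465) ≈ 4.5613e-7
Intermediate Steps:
C = -205 (C = Add(2, -207) = -205)
Function('M')(l) = Add(-205, Pow(l, 2)) (Function('M')(l) = Add(Mul(l, l), -205) = Add(Pow(l, 2), -205) = Add(-205, Pow(l, 2)))
P = Rational(1, 21653) ≈ 4.6183e-5
h = Rational(1, 21653) ≈ 4.6183e-5
Mul(h, Pow(Function('M')(Function('m')(Mul(-9, Pow(2, -1)), Pow(-12, -1))), -1)) = Mul(Rational(1, 21653), Pow(Add(-205, Pow(Add(5, Mul(5, Mul(-9, Pow(2, -1)))), 2)), -1)) = Mul(Rational(1, 21653), Pow(Add(-205, Pow(Add(5, Mul(5, Mul(-9, Rational(1, 2)))), 2)), -1)) = Mul(Rational(1, 21653), Pow(Add(-205, Pow(Add(5, Mul(5, Rational(-9, 2))), 2)), -1)) = Mul(Rational(1, 21653), Pow(Add(-205, Pow(Add(5, Rational(-45, 2)), 2)), -1)) = Mul(Rational(1, 21653), Pow(Add(-205, Pow(Rational(-35, 2), 2)), -1)) = Mul(Rational(1, 21653), Pow(Add(-205, Rational(1225, 4)), -1)) = Mul(Rational(1, 21653), Pow(Rational(405, 4), -1)) = Mul(Rational(1, 21653), Rational(4, 405)) = Rational(4, 8769465)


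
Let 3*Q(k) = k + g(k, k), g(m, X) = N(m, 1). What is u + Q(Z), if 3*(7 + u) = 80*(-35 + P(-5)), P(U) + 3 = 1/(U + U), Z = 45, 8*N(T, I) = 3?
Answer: -8063/8 ≈ -1007.9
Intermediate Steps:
N(T, I) = 3/8 (N(T, I) = (1/8)*3 = 3/8)
g(m, X) = 3/8
P(U) = -3 + 1/(2*U) (P(U) = -3 + 1/(U + U) = -3 + 1/(2*U))
Q(k) = 1/8 + k/3 (Q(k) = (k + 3/8)/3 = (3/8 + k)/3 = 1/8 + k/3)
u = -1023 (u = -7 + (80*(-35 + (-3 + (1/2)/(-5))))/3 = -7 + (80*(-35 + (-3 + (1/2)*(-1/5))))/3 = -7 + (80*(-35 + (-3 - 1/10)))/3 = -7 + (80*(-35 - 31/10))/3 = -7 + (80*(-381/10))/3 = -7 + (1/3)*(-3048) = -7 - 1016 = -1023)
u + Q(Z) = -1023 + (1/8 + (1/3)*45) = -1023 + (1/8 + 15) = -1023 + 121/8 = -8063/8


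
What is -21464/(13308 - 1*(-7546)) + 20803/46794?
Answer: -285280327/487921038 ≈ -0.58469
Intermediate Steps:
-21464/(13308 - 1*(-7546)) + 20803/46794 = -21464/(13308 + 7546) + 20803*(1/46794) = -21464/20854 + 20803/46794 = -21464*1/20854 + 20803/46794 = -10732/10427 + 20803/46794 = -285280327/487921038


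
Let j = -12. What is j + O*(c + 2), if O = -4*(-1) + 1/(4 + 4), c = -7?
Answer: -261/8 ≈ -32.625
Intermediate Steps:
O = 33/8 (O = 4 + 1/8 = 4 + ⅛ = 33/8 ≈ 4.1250)
j + O*(c + 2) = -12 + 33*(-7 + 2)/8 = -12 + (33/8)*(-5) = -12 - 165/8 = -261/8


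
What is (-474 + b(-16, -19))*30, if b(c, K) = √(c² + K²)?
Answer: -14220 + 30*√617 ≈ -13475.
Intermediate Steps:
b(c, K) = √(K² + c²)
(-474 + b(-16, -19))*30 = (-474 + √((-19)² + (-16)²))*30 = (-474 + √(361 + 256))*30 = (-474 + √617)*30 = -14220 + 30*√617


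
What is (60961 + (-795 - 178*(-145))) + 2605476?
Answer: 2691452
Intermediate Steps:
(60961 + (-795 - 178*(-145))) + 2605476 = (60961 + (-795 + 25810)) + 2605476 = (60961 + 25015) + 2605476 = 85976 + 2605476 = 2691452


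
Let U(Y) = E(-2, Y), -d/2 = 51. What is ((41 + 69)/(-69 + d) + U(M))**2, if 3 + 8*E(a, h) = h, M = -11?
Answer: 2679769/467856 ≈ 5.7278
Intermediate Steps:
d = -102 (d = -2*51 = -102)
E(a, h) = -3/8 + h/8
U(Y) = -3/8 + Y/8
((41 + 69)/(-69 + d) + U(M))**2 = ((41 + 69)/(-69 - 102) + (-3/8 + (1/8)*(-11)))**2 = (110/(-171) + (-3/8 - 11/8))**2 = (110*(-1/171) - 7/4)**2 = (-110/171 - 7/4)**2 = (-1637/684)**2 = 2679769/467856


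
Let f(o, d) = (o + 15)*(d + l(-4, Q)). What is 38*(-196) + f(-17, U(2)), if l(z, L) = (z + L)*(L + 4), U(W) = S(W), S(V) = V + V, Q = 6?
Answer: -7496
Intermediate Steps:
S(V) = 2*V
U(W) = 2*W
l(z, L) = (4 + L)*(L + z) (l(z, L) = (L + z)*(4 + L) = (4 + L)*(L + z))
f(o, d) = (15 + o)*(20 + d) (f(o, d) = (o + 15)*(d + (6² + 4*6 + 4*(-4) + 6*(-4))) = (15 + o)*(d + (36 + 24 - 16 - 24)) = (15 + o)*(d + 20) = (15 + o)*(20 + d))
38*(-196) + f(-17, U(2)) = 38*(-196) + (300 + 15*(2*2) + 20*(-17) + (2*2)*(-17)) = -7448 + (300 + 15*4 - 340 + 4*(-17)) = -7448 + (300 + 60 - 340 - 68) = -7448 - 48 = -7496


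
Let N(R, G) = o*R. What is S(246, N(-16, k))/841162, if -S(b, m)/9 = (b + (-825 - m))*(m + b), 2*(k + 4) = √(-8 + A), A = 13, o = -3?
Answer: 118503/60083 ≈ 1.9723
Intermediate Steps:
k = -4 + √5/2 (k = -4 + √(-8 + 13)/2 = -4 + √5/2 ≈ -2.8820)
N(R, G) = -3*R
S(b, m) = -9*(b + m)*(-825 + b - m) (S(b, m) = -9*(b + (-825 - m))*(m + b) = -9*(-825 + b - m)*(b + m) = -9*(b + m)*(-825 + b - m))
S(246, N(-16, k))/841162 = (-9*246² + 9*(-3*(-16))² + 7425*246 + 7425*(-3*(-16)))/841162 = (-9*60516 + 9*48² + 1826550 + 7425*48)*(1/841162) = (-544644 + 9*2304 + 1826550 + 356400)*(1/841162) = (-544644 + 20736 + 1826550 + 356400)*(1/841162) = 1659042*(1/841162) = 118503/60083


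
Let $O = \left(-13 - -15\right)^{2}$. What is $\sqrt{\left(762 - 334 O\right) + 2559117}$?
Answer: $\sqrt{2558543} \approx 1599.5$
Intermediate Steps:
$O = 4$ ($O = \left(-13 + 15\right)^{2} = 2^{2} = 4$)
$\sqrt{\left(762 - 334 O\right) + 2559117} = \sqrt{\left(762 - 1336\right) + 2559117} = \sqrt{-574 + 2559117} = \sqrt{2558543}$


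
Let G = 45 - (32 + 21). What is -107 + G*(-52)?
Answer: 309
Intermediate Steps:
G = -8 (G = 45 - 1*53 = 45 - 53 = -8)
-107 + G*(-52) = -107 - 8*(-52) = -107 + 416 = 309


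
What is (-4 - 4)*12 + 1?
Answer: -95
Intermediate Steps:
(-4 - 4)*12 + 1 = -8*12 + 1 = -96 + 1 = -95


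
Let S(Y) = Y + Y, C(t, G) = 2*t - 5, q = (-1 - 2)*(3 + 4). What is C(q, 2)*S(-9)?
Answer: 846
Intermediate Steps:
q = -21 (q = -3*7 = -21)
C(t, G) = -5 + 2*t
S(Y) = 2*Y
C(q, 2)*S(-9) = (-5 + 2*(-21))*(2*(-9)) = (-5 - 42)*(-18) = -47*(-18) = 846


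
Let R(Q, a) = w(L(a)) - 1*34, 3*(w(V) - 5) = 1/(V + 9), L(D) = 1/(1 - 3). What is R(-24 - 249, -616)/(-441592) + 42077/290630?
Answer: 474026728147/3272667015480 ≈ 0.14484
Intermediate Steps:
L(D) = -½ (L(D) = 1/(-2) = -½)
w(V) = 5 + 1/(3*(9 + V)) (w(V) = 5 + 1/(3*(V + 9)) = 5 + 1/(3*(9 + V)))
R(Q, a) = -1477/51 (R(Q, a) = (136 + 15*(-½))/(3*(9 - ½)) - 1*34 = (136 - 15/2)/(3*(17/2)) - 34 = (⅓)*(2/17)*(257/2) - 34 = 257/51 - 34 = -1477/51)
R(-24 - 249, -616)/(-441592) + 42077/290630 = -1477/51/(-441592) + 42077/290630 = -1477/51*(-1/441592) + 42077*(1/290630) = 1477/22521192 + 42077/290630 = 474026728147/3272667015480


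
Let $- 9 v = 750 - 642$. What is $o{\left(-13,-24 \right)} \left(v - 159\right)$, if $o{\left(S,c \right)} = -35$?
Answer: $5985$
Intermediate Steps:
$v = -12$ ($v = - \frac{750 - 642}{9} = \left(- \frac{1}{9}\right) 108 = -12$)
$o{\left(-13,-24 \right)} \left(v - 159\right) = - 35 \left(-12 - 159\right) = \left(-35\right) \left(-171\right) = 5985$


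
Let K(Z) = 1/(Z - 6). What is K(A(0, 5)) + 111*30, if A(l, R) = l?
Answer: 19979/6 ≈ 3329.8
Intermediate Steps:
K(Z) = 1/(-6 + Z)
K(A(0, 5)) + 111*30 = 1/(-6 + 0) + 111*30 = 1/(-6) + 3330 = -1/6 + 3330 = 19979/6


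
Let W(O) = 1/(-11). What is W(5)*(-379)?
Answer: 379/11 ≈ 34.455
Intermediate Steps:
W(O) = -1/11 (W(O) = 1*(-1/11) = -1/11)
W(5)*(-379) = -1/11*(-379) = 379/11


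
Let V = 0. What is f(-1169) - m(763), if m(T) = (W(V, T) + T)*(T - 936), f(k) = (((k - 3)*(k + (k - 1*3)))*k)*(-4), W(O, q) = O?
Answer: 12829448751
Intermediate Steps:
f(k) = -4*k*(-3 + k)*(-3 + 2*k) (f(k) = (((-3 + k)*(k + (k - 3)))*k)*(-4) = (((-3 + k)*(k + (-3 + k)))*k)*(-4) = (((-3 + k)*(-3 + 2*k))*k)*(-4) = (k*(-3 + k)*(-3 + 2*k))*(-4) = -4*k*(-3 + k)*(-3 + 2*k))
m(T) = T*(-936 + T) (m(T) = (0 + T)*(T - 936) = T*(-936 + T))
f(-1169) - m(763) = 4*(-1169)*(-9 - 2*(-1169)² + 9*(-1169)) - 763*(-936 + 763) = 4*(-1169)*(-9 - 2*1366561 - 10521) - 763*(-173) = 4*(-1169)*(-9 - 2733122 - 10521) - 1*(-131999) = 4*(-1169)*(-2743652) + 131999 = 12829316752 + 131999 = 12829448751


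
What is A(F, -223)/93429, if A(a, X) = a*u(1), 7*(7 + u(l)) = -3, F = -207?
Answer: 1196/72667 ≈ 0.016459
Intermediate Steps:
u(l) = -52/7 (u(l) = -7 + (1/7)*(-3) = -7 - 3/7 = -52/7)
A(a, X) = -52*a/7 (A(a, X) = a*(-52/7) = -52*a/7)
A(F, -223)/93429 = -52/7*(-207)/93429 = (10764/7)*(1/93429) = 1196/72667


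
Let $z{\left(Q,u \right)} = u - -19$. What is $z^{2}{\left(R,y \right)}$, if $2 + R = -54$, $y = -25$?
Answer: $36$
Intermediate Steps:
$R = -56$ ($R = -2 - 54 = -56$)
$z{\left(Q,u \right)} = 19 + u$ ($z{\left(Q,u \right)} = u + 19 = 19 + u$)
$z^{2}{\left(R,y \right)} = \left(19 - 25\right)^{2} = \left(-6\right)^{2} = 36$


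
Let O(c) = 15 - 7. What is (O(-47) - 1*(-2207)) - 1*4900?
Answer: -2685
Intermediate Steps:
O(c) = 8
(O(-47) - 1*(-2207)) - 1*4900 = (8 - 1*(-2207)) - 1*4900 = (8 + 2207) - 4900 = 2215 - 4900 = -2685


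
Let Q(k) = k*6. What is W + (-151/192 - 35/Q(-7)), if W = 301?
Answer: 19267/64 ≈ 301.05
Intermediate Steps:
Q(k) = 6*k
W + (-151/192 - 35/Q(-7)) = 301 + (-151/192 - 35/(6*(-7))) = 301 + (-151*1/192 - 35/(-42)) = 301 + (-151/192 - 35*(-1/42)) = 301 + (-151/192 + 5/6) = 301 + 3/64 = 19267/64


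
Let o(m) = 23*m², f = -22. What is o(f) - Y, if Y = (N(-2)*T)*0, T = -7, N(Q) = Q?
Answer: 11132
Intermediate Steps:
Y = 0 (Y = -2*(-7)*0 = 14*0 = 0)
o(f) - Y = 23*(-22)² - 1*0 = 23*484 + 0 = 11132 + 0 = 11132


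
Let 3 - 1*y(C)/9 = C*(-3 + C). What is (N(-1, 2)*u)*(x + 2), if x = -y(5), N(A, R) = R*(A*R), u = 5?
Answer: -1300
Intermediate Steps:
y(C) = 27 - 9*C*(-3 + C)
N(A, R) = A*R²
x = 63 (x = -(27 - 9*5² + 27*5) = -(27 - 9*25 + 135) = -(27 - 225 + 135) = -1*(-63) = 63)
(N(-1, 2)*u)*(x + 2) = (-1*2²*5)*(63 + 2) = (-1*4*5)*65 = -4*5*65 = -20*65 = -1300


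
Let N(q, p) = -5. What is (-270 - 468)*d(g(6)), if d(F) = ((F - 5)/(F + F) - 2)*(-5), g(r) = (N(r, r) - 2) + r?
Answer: 3690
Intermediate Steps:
g(r) = -7 + r (g(r) = (-5 - 2) + r = -7 + r)
d(F) = 10 - 5*(-5 + F)/(2*F) (d(F) = ((-5 + F)/((2*F)) - 2)*(-5) = ((-5 + F)*(1/(2*F)) - 2)*(-5) = ((-5 + F)/(2*F) - 2)*(-5) = (-2 + (-5 + F)/(2*F))*(-5) = 10 - 5*(-5 + F)/(2*F))
(-270 - 468)*d(g(6)) = (-270 - 468)*(5*(5 + 3*(-7 + 6))/(2*(-7 + 6))) = -1845*(5 + 3*(-1))/(-1) = -1845*(-1)*(5 - 3) = -1845*(-1)*2 = -738*(-5) = 3690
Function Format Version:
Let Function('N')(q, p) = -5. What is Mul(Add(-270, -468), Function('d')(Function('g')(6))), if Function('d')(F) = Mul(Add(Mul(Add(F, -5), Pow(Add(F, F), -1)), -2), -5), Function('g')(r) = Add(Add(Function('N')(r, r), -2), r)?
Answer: 3690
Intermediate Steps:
Function('g')(r) = Add(-7, r) (Function('g')(r) = Add(Add(-5, -2), r) = Add(-7, r))
Function('d')(F) = Add(10, Mul(Rational(-5, 2), Pow(F, -1), Add(-5, F))) (Function('d')(F) = Mul(Add(Mul(Add(-5, F), Pow(Mul(2, F), -1)), -2), -5) = Mul(Add(Mul(Add(-5, F), Mul(Rational(1, 2), Pow(F, -1))), -2), -5) = Mul(Add(Mul(Rational(1, 2), Pow(F, -1), Add(-5, F)), -2), -5) = Mul(Add(-2, Mul(Rational(1, 2), Pow(F, -1), Add(-5, F))), -5) = Add(10, Mul(Rational(-5, 2), Pow(F, -1), Add(-5, F))))
Mul(Add(-270, -468), Function('d')(Function('g')(6))) = Mul(Add(-270, -468), Mul(Rational(5, 2), Pow(Add(-7, 6), -1), Add(5, Mul(3, Add(-7, 6))))) = Mul(-738, Mul(Rational(5, 2), Pow(-1, -1), Add(5, Mul(3, -1)))) = Mul(-738, Mul(Rational(5, 2), -1, Add(5, -3))) = Mul(-738, Mul(Rational(5, 2), -1, 2)) = Mul(-738, -5) = 3690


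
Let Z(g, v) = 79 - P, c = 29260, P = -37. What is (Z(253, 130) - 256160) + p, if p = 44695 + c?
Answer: -182089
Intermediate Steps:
p = 73955 (p = 44695 + 29260 = 73955)
Z(g, v) = 116 (Z(g, v) = 79 - 1*(-37) = 79 + 37 = 116)
(Z(253, 130) - 256160) + p = (116 - 256160) + 73955 = -256044 + 73955 = -182089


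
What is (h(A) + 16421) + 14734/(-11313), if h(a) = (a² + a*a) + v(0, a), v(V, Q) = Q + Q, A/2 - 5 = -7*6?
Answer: 307981691/11313 ≈ 27224.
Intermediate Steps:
A = -74 (A = 10 + 2*(-7*6) = 10 + 2*(-42) = 10 - 84 = -74)
v(V, Q) = 2*Q
h(a) = 2*a + 2*a² (h(a) = (a² + a*a) + 2*a = (a² + a²) + 2*a = 2*a² + 2*a = 2*a + 2*a²)
(h(A) + 16421) + 14734/(-11313) = (2*(-74)*(1 - 74) + 16421) + 14734/(-11313) = (2*(-74)*(-73) + 16421) + 14734*(-1/11313) = (10804 + 16421) - 14734/11313 = 27225 - 14734/11313 = 307981691/11313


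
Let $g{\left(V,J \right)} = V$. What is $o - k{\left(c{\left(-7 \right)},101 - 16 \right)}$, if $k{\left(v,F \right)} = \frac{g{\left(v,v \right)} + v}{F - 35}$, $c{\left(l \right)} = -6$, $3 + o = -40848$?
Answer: $- \frac{1021269}{25} \approx -40851.0$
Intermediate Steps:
$o = -40851$ ($o = -3 - 40848 = -40851$)
$k{\left(v,F \right)} = \frac{2 v}{-35 + F}$ ($k{\left(v,F \right)} = \frac{v + v}{F - 35} = \frac{2 v}{-35 + F}$)
$o - k{\left(c{\left(-7 \right)},101 - 16 \right)} = -40851 - 2 \left(-6\right) \frac{1}{-35 + \left(101 - 16\right)} = -40851 - 2 \left(-6\right) \frac{1}{-35 + 85} = -40851 - 2 \left(-6\right) \frac{1}{50} = -40851 - - \frac{6}{25} = -40851 + \frac{6}{25} = - \frac{1021269}{25}$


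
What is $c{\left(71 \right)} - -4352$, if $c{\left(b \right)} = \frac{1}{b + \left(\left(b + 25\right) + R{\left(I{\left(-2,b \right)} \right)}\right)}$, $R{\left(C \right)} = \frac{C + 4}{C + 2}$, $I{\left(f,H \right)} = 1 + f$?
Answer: $\frac{739841}{170} \approx 4352.0$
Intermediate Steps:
$R{\left(C \right)} = \frac{4 + C}{2 + C}$
$c{\left(b \right)} = \frac{1}{28 + 2 b}$ ($c{\left(b \right)} = \frac{1}{b + \left(\left(b + 25\right) + \frac{4 + \left(1 - 2\right)}{2 + \left(1 - 2\right)}\right)} = \frac{1}{b + \left(\left(25 + b\right) + \frac{4 - 1}{2 - 1}\right)} = \frac{1}{b + \left(\left(25 + b\right) + 1^{-1} \cdot 3\right)} = \frac{1}{b + \left(\left(25 + b\right) + 1 \cdot 3\right)} = \frac{1}{b + \left(\left(25 + b\right) + 3\right)} = \frac{1}{b + \left(28 + b\right)} = \frac{1}{28 + 2 b}$)
$c{\left(71 \right)} - -4352 = \frac{1}{2 \left(14 + 71\right)} - -4352 = \frac{1}{2 \cdot 85} + \left(-954 + 5306\right) = \frac{1}{2} \cdot \frac{1}{85} + 4352 = \frac{1}{170} + 4352 = \frac{739841}{170}$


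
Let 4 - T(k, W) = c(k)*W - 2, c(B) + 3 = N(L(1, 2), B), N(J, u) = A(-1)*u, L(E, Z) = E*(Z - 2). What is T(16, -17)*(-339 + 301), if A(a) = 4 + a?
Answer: -29298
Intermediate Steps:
L(E, Z) = E*(-2 + Z)
N(J, u) = 3*u (N(J, u) = (4 - 1)*u = 3*u)
c(B) = -3 + 3*B
T(k, W) = 6 - W*(-3 + 3*k) (T(k, W) = 4 - ((-3 + 3*k)*W - 2) = 4 - (W*(-3 + 3*k) - 2) = 4 - (-2 + W*(-3 + 3*k)) = 4 + (2 - W*(-3 + 3*k)) = 6 - W*(-3 + 3*k))
T(16, -17)*(-339 + 301) = (6 - 3*(-17)*(-1 + 16))*(-339 + 301) = (6 - 3*(-17)*15)*(-38) = (6 + 765)*(-38) = 771*(-38) = -29298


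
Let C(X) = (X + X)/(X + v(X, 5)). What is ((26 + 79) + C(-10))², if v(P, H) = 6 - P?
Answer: 93025/9 ≈ 10336.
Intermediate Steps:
C(X) = X/3 (C(X) = (X + X)/(X + (6 - X)) = (2*X)/6 = (2*X)*(⅙) = X/3)
((26 + 79) + C(-10))² = ((26 + 79) + (⅓)*(-10))² = (105 - 10/3)² = (305/3)² = 93025/9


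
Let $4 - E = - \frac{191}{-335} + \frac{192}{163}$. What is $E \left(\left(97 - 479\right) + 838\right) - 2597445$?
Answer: $- \frac{141777411273}{54605} \approx -2.5964 \cdot 10^{6}$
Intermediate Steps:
$E = \frac{122967}{54605}$ ($E = 4 - \left(- \frac{191}{-335} + \frac{192}{163}\right) = 4 - \left(\left(-191\right) \left(- \frac{1}{335}\right) + 192 \cdot \frac{1}{163}\right) = 4 - \left(\frac{191}{335} + \frac{192}{163}\right) = 4 - \frac{95453}{54605} = \frac{122967}{54605} \approx 2.2519$)
$E \left(\left(97 - 479\right) + 838\right) - 2597445 = \frac{122967 \left(\left(97 - 479\right) + 838\right)}{54605} - 2597445 = \frac{122967 \left(-382 + 838\right)}{54605} - 2597445 = \frac{122967}{54605} \cdot 456 - 2597445 = \frac{56072952}{54605} - 2597445 = - \frac{141777411273}{54605}$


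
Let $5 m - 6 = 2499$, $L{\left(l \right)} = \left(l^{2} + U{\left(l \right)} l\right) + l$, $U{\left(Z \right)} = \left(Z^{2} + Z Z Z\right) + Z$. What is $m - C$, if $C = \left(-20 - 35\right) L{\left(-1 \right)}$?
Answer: $556$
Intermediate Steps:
$U{\left(Z \right)} = Z + Z^{2} + Z^{3}$ ($U{\left(Z \right)} = \left(Z^{2} + Z^{2} Z\right) + Z = \left(Z^{2} + Z^{3}\right) + Z = Z + Z^{2} + Z^{3}$)
$L{\left(l \right)} = l + l^{2} + l^{2} \left(1 + l + l^{2}\right)$ ($L{\left(l \right)} = \left(l^{2} + l \left(1 + l + l^{2}\right) l\right) + l = \left(l^{2} + l^{2} \left(1 + l + l^{2}\right)\right) + l = l + l^{2} + l^{2} \left(1 + l + l^{2}\right)$)
$C = -55$ ($C = \left(-20 - 35\right) \left(- (1 - 1 - \left(1 - 1 + \left(-1\right)^{2}\right))\right) = - 55 \left(- (1 - 1 - \left(1 - 1 + 1\right))\right) = - 55 \left(- (1 - 1 - 1)\right) = - 55 \left(\left(-1\right) \left(-1\right)\right) = \left(-55\right) 1 = -55$)
$m = 501$ ($m = \frac{6}{5} + \frac{1}{5} \cdot 2499 = \frac{6}{5} + \frac{2499}{5} = 501$)
$m - C = 501 - -55 = 501 + 55 = 556$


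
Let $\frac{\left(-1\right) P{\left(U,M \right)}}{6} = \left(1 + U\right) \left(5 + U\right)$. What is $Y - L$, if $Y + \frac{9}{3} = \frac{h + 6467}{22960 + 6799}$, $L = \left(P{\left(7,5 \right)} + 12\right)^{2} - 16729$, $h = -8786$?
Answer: $- \frac{8968472149}{29759} \approx -3.0137 \cdot 10^{5}$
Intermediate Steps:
$P{\left(U,M \right)} = - 6 \left(1 + U\right) \left(5 + U\right)$
$L = 301367$ ($L = \left(\left(-30 - 252 - 6 \cdot 7^{2}\right) + 12\right)^{2} - 16729 = \left(\left(-30 - 252 - 294\right) + 12\right)^{2} - 16729 = \left(-576 + 12\right)^{2} - 16729 = \left(-564\right)^{2} - 16729 = 318096 - 16729 = 301367$)
$Y = - \frac{91596}{29759}$ ($Y = -3 + \frac{-8786 + 6467}{22960 + 6799} = -3 - \frac{2319}{29759} = - \frac{91596}{29759} \approx -3.0779$)
$Y - L = - \frac{91596}{29759} - 301367 = - \frac{8968472149}{29759}$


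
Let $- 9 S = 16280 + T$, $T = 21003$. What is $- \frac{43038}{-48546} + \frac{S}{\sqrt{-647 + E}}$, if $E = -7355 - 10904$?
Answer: $\frac{797}{899} + \frac{1621 i \sqrt{18906}}{7398} \approx 0.88654 + 30.128 i$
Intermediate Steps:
$E = -18259$ ($E = -7355 - 10904 = -18259$)
$S = - \frac{37283}{9}$ ($S = - \frac{16280 + 21003}{9} = \left(- \frac{1}{9}\right) 37283 = - \frac{37283}{9} \approx -4142.6$)
$- \frac{43038}{-48546} + \frac{S}{\sqrt{-647 + E}} = - \frac{43038}{-48546} - \frac{37283}{9 \sqrt{-647 - 18259}} = \left(-43038\right) \left(- \frac{1}{48546}\right) - \frac{37283}{9 \sqrt{-18906}} = \frac{797}{899} - \frac{37283}{9 i \sqrt{18906}} = \frac{797}{899} - \frac{37283 \left(- \frac{i \sqrt{18906}}{18906}\right)}{9} = \frac{797}{899} + \frac{1621 i \sqrt{18906}}{7398}$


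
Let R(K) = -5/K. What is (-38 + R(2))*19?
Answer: -1539/2 ≈ -769.50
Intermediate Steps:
(-38 + R(2))*19 = (-38 - 5/2)*19 = -81/2*19 = -1539/2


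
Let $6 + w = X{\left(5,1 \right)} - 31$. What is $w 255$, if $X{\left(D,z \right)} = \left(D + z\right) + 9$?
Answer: $-5610$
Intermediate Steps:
$X{\left(D,z \right)} = 9 + D + z$
$w = -22$ ($w = -6 + \left(\left(9 + 5 + 1\right) - 31\right) = -6 + \left(15 - 31\right) = -6 - 16 = -22$)
$w 255 = \left(-22\right) 255 = -5610$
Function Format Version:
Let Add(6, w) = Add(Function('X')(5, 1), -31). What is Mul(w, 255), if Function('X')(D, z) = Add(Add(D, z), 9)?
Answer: -5610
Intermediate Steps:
Function('X')(D, z) = Add(9, D, z)
w = -22 (w = Add(-6, Add(Add(9, 5, 1), -31)) = Add(-6, Add(15, -31)) = Add(-6, -16) = -22)
Mul(w, 255) = Mul(-22, 255) = -5610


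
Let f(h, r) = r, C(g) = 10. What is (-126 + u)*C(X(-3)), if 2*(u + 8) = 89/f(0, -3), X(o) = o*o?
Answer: -4465/3 ≈ -1488.3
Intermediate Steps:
X(o) = o²
u = -137/6 (u = -8 + (89/(-3))/2 = -8 + (89*(-⅓))/2 = -8 + (½)*(-89/3) = -8 - 89/6 = -137/6 ≈ -22.833)
(-126 + u)*C(X(-3)) = (-126 - 137/6)*10 = -893/6*10 = -4465/3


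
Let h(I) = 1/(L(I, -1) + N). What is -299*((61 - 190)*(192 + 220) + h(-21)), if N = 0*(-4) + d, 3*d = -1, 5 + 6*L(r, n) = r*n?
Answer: 111237867/7 ≈ 1.5891e+7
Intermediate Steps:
L(r, n) = -⅚ + n*r/6 (L(r, n) = -⅚ + (r*n)/6 = -⅚ + (n*r)/6 = -⅚ + n*r/6)
d = -⅓ (d = (⅓)*(-1) = -⅓ ≈ -0.33333)
N = -⅓ (N = 0*(-4) - ⅓ = 0 - ⅓ = -⅓ ≈ -0.33333)
h(I) = 1/(-7/6 - I/6) (h(I) = 1/((-⅚ + (⅙)*(-1)*I) - ⅓) = 1/((-⅚ - I/6) - ⅓) = 1/(-7/6 - I/6))
-299*((61 - 190)*(192 + 220) + h(-21)) = -299*((61 - 190)*(192 + 220) - 6/(7 - 21)) = -299*(-129*412 - 6/(-14)) = -299*(-53148 - 6*(-1/14)) = -299*(-53148 + 3/7) = -299*(-372033/7) = 111237867/7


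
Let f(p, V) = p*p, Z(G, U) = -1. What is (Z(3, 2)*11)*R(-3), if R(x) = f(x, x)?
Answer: -99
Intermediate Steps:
f(p, V) = p²
R(x) = x²
(Z(3, 2)*11)*R(-3) = -1*11*(-3)² = -11*9 = -99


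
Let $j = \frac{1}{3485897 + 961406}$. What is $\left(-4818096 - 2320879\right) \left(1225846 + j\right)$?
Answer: $- \frac{38919611355132287525}{4447303} \approx -8.7513 \cdot 10^{12}$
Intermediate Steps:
$j = \frac{1}{4447303} \approx 2.2486 \cdot 10^{-7}$
$\left(-4818096 - 2320879\right) \left(1225846 + j\right) = \left(-4818096 - 2320879\right) \left(1225846 + \frac{1}{4447303}\right) = \left(-7138975\right) \frac{5451708593339}{4447303} = - \frac{38919611355132287525}{4447303}$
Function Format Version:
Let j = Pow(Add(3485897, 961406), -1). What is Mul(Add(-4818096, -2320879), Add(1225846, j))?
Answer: Rational(-38919611355132287525, 4447303) ≈ -8.7513e+12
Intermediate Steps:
j = Rational(1, 4447303) (j = Pow(4447303, -1) = Rational(1, 4447303) ≈ 2.2486e-7)
Mul(Add(-4818096, -2320879), Add(1225846, j)) = Mul(Add(-4818096, -2320879), Add(1225846, Rational(1, 4447303))) = Mul(-7138975, Rational(5451708593339, 4447303)) = Rational(-38919611355132287525, 4447303)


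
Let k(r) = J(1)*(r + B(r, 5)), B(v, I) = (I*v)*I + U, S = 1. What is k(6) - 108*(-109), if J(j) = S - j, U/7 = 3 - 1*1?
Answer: 11772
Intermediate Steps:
U = 14 (U = 7*(3 - 1*1) = 7*(3 - 1) = 7*2 = 14)
J(j) = 1 - j
B(v, I) = 14 + v*I**2 (B(v, I) = (I*v)*I + 14 = v*I**2 + 14 = 14 + v*I**2)
k(r) = 0 (k(r) = (1 - 1*1)*(r + (14 + r*5**2)) = (1 - 1)*(r + (14 + r*25)) = 0*(r + (14 + 25*r)) = 0*(14 + 26*r) = 0)
k(6) - 108*(-109) = 0 - 108*(-109) = 0 + 11772 = 11772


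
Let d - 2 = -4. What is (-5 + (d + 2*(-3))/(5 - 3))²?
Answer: 81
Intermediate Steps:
d = -2 (d = 2 - 4 = -2)
(-5 + (d + 2*(-3))/(5 - 3))² = (-5 + (-2 + 2*(-3))/(5 - 3))² = (-5 + (-2 - 6)/2)² = (-5 - 8*½)² = (-5 - 4)² = (-9)² = 81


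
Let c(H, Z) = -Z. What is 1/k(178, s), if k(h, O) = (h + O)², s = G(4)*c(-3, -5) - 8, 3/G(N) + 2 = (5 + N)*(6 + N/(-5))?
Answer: 50176/1455804025 ≈ 3.4466e-5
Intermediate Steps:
G(N) = 3/(-2 + (5 + N)*(6 - N/5)) (G(N) = 3/(-2 + (5 + N)*(6 + N/(-5))) = 3/(-2 + (5 + N)*(6 + N*(-⅕))) = 3/(-2 + (5 + N)*(6 - N/5)))
s = -1717/224 (s = (15/(140 - 1*4² + 25*4))*(-1*(-5)) - 8 = (15/(140 - 1*16 + 100))*5 - 8 = (15/(140 - 16 + 100))*5 - 8 = (15/224)*5 - 8 = 75/224 - 8 = -1717/224 ≈ -7.6652)
k(h, O) = (O + h)²
1/k(178, s) = 1/((-1717/224 + 178)²) = 1/((38155/224)²) = 1/(1455804025/50176) = 50176/1455804025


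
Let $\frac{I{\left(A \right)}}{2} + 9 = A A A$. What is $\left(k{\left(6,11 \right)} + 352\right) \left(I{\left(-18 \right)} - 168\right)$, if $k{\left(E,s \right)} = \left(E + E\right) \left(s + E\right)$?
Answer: $-6588600$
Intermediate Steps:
$k{\left(E,s \right)} = 2 E \left(E + s\right)$
$I{\left(A \right)} = -18 + 2 A^{3}$ ($I{\left(A \right)} = -18 + 2 A A A = -18 + 2 A^{2} A = -18 + 2 A^{3}$)
$\left(k{\left(6,11 \right)} + 352\right) \left(I{\left(-18 \right)} - 168\right) = \left(2 \cdot 6 \left(6 + 11\right) + 352\right) \left(\left(-18 + 2 \left(-18\right)^{3}\right) - 168\right) = \left(2 \cdot 6 \cdot 17 + 352\right) \left(\left(-18 + 2 \left(-5832\right)\right) - 168\right) = \left(204 + 352\right) \left(\left(-18 - 11664\right) - 168\right) = 556 \left(-11682 - 168\right) = 556 \left(-11850\right) = -6588600$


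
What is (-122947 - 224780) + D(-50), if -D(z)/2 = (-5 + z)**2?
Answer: -353777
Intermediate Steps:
D(z) = -2*(-5 + z)**2
(-122947 - 224780) + D(-50) = (-122947 - 224780) - 2*(-5 - 50)**2 = -347727 - 2*(-55)**2 = -347727 - 2*3025 = -347727 - 6050 = -353777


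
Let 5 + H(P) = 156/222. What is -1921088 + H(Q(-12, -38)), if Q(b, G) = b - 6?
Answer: -71080415/37 ≈ -1.9211e+6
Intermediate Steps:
Q(b, G) = -6 + b
H(P) = -159/37 (H(P) = -5 + 156/222 = -5 + 156*(1/222) = -5 + 26/37 = -159/37)
-1921088 + H(Q(-12, -38)) = -1921088 - 159/37 = -71080415/37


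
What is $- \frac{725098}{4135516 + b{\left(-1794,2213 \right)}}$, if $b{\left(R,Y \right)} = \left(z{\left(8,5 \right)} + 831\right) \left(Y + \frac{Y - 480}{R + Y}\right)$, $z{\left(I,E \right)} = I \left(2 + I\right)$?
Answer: $- \frac{151908031}{1289540992} \approx -0.1178$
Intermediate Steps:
$b{\left(R,Y \right)} = 911 Y + \frac{911 \left(-480 + Y\right)}{R + Y}$ ($b{\left(R,Y \right)} = \left(8 \left(2 + 8\right) + 831\right) \left(Y + \frac{Y - 480}{R + Y}\right) = \left(8 \cdot 10 + 831\right) \left(Y + \frac{-480 + Y}{R + Y}\right) = \left(80 + 831\right) \left(Y + \frac{-480 + Y}{R + Y}\right) = 911 \left(Y + \frac{-480 + Y}{R + Y}\right) = 911 Y + \frac{911 \left(-480 + Y\right)}{R + Y}$)
$- \frac{725098}{4135516 + b{\left(-1794,2213 \right)}} = - \frac{725098}{4135516 + \frac{911 \left(-480 + 2213 + 2213^{2} - 3970122\right)}{-1794 + 2213}} = - \frac{725098}{4135516 + \frac{911 \left(-480 + 2213 + 4897369 - 3970122\right)}{419}} = - \frac{725098}{4135516 + 911 \cdot \frac{1}{419} \cdot 928980} = - \frac{725098}{4135516 + \frac{846300780}{419}} = - \frac{725098}{\frac{2579081984}{419}} = \left(-725098\right) \frac{419}{2579081984} = - \frac{151908031}{1289540992}$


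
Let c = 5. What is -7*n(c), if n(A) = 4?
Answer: -28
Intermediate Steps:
-7*n(c) = -7*4 = -28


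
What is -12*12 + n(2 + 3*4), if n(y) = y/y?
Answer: -143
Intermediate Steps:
n(y) = 1
-12*12 + n(2 + 3*4) = -12*12 + 1 = -144 + 1 = -143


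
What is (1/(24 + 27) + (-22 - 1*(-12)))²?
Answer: 259081/2601 ≈ 99.608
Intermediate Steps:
(1/(24 + 27) + (-22 - 1*(-12)))² = (1/51 + (-22 + 12))² = (1/51 - 10)² = (-509/51)² = 259081/2601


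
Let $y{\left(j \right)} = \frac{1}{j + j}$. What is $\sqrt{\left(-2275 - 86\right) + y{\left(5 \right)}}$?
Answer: $\frac{i \sqrt{236090}}{10} \approx 48.589 i$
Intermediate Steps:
$y{\left(j \right)} = \frac{1}{2 j}$
$\sqrt{\left(-2275 - 86\right) + y{\left(5 \right)}} = \sqrt{\left(-2275 - 86\right) + \frac{1}{2 \cdot 5}} = \sqrt{-2361 + \frac{1}{2} \cdot \frac{1}{5}} = \sqrt{-2361 + \frac{1}{10}} = \sqrt{- \frac{23609}{10}} = \frac{i \sqrt{236090}}{10}$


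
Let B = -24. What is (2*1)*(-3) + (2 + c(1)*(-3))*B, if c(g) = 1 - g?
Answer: -54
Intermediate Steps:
(2*1)*(-3) + (2 + c(1)*(-3))*B = (2*1)*(-3) + (2 + (1 - 1*1)*(-3))*(-24) = 2*(-3) + (2 + (1 - 1)*(-3))*(-24) = -6 + (2 + 0*(-3))*(-24) = -6 + (2 + 0)*(-24) = -6 + 2*(-24) = -6 - 48 = -54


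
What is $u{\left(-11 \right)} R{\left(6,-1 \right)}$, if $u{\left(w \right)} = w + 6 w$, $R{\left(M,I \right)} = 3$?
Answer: $-231$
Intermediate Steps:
$u{\left(w \right)} = 7 w$
$u{\left(-11 \right)} R{\left(6,-1 \right)} = 7 \left(-11\right) 3 = \left(-77\right) 3 = -231$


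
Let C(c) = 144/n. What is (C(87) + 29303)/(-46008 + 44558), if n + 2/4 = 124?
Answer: -7238129/358150 ≈ -20.210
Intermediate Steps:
n = 247/2 (n = -½ + 124 = 247/2 ≈ 123.50)
C(c) = 288/247 (C(c) = 144/(247/2) = 144*(2/247) = 288/247)
(C(87) + 29303)/(-46008 + 44558) = (288/247 + 29303)/(-46008 + 44558) = (7238129/247)/(-1450) = (7238129/247)*(-1/1450) = -7238129/358150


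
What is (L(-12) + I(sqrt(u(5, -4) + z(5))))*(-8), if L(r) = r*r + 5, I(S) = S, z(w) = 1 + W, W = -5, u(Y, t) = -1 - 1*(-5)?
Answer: -1192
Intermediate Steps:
u(Y, t) = 4 (u(Y, t) = -1 + 5 = 4)
z(w) = -4 (z(w) = 1 - 5 = -4)
L(r) = 5 + r**2 (L(r) = r**2 + 5 = 5 + r**2)
(L(-12) + I(sqrt(u(5, -4) + z(5))))*(-8) = ((5 + (-12)**2) + sqrt(4 - 4))*(-8) = ((5 + 144) + sqrt(0))*(-8) = (149 + 0)*(-8) = 149*(-8) = -1192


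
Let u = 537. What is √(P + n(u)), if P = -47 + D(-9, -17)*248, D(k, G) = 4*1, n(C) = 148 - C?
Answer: 2*√139 ≈ 23.580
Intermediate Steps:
D(k, G) = 4
P = 945 (P = -47 + 4*248 = -47 + 992 = 945)
√(P + n(u)) = √(945 + (148 - 1*537)) = √(945 + (148 - 537)) = √(945 - 389) = √556 = 2*√139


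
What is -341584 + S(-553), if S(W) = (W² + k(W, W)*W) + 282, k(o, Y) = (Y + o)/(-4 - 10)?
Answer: -79180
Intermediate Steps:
k(o, Y) = -Y/14 - o/14 (k(o, Y) = (Y + o)/(-14) = (Y + o)*(-1/14) = -Y/14 - o/14)
S(W) = 282 + 6*W²/7 (S(W) = (W² + (-W/14 - W/14)*W) + 282 = (W² + (-W/7)*W) + 282 = (W² - W²/7) + 282 = 6*W²/7 + 282 = 282 + 6*W²/7)
-341584 + S(-553) = -341584 + (282 + (6/7)*(-553)²) = -341584 + (282 + (6/7)*305809) = -341584 + (282 + 262122) = -341584 + 262404 = -79180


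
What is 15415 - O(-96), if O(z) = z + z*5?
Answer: 15991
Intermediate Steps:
O(z) = 6*z (O(z) = z + 5*z = 6*z)
15415 - O(-96) = 15415 - 6*(-96) = 15415 - 1*(-576) = 15415 + 576 = 15991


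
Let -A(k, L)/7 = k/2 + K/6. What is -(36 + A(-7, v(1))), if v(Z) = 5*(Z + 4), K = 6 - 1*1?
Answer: -164/3 ≈ -54.667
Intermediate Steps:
K = 5 (K = 6 - 1 = 5)
v(Z) = 20 + 5*Z (v(Z) = 5*(4 + Z) = 20 + 5*Z)
A(k, L) = -35/6 - 7*k/2 (A(k, L) = -7*(k/2 + 5/6) = -7*(k*(½) + 5*(⅙)) = -7*(k/2 + ⅚) = -7*(⅚ + k/2) = -35/6 - 7*k/2)
-(36 + A(-7, v(1))) = -(36 + (-35/6 - 7/2*(-7))) = -(36 + (-35/6 + 49/2)) = -(36 + 56/3) = -1*164/3 = -164/3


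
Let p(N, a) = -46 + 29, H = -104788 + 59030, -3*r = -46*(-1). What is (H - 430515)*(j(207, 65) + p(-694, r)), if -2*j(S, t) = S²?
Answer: 20424015059/2 ≈ 1.0212e+10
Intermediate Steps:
r = -46/3 (r = -(-2)*23*(-1)/3 = -(-2)*(-23)/3 = -⅓*46 = -46/3 ≈ -15.333)
H = -45758
j(S, t) = -S²/2
p(N, a) = -17
(H - 430515)*(j(207, 65) + p(-694, r)) = (-45758 - 430515)*(-½*207² - 17) = -476273*(-½*42849 - 17) = -476273*(-42849/2 - 17) = -476273*(-42883/2) = 20424015059/2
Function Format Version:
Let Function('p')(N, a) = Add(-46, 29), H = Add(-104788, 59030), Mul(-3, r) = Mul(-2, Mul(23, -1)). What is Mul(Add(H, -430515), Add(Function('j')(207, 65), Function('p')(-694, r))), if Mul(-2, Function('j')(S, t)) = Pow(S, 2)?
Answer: Rational(20424015059, 2) ≈ 1.0212e+10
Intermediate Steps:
r = Rational(-46, 3) (r = Mul(Rational(-1, 3), Mul(-2, Mul(23, -1))) = Mul(Rational(-1, 3), Mul(-2, -23)) = Mul(Rational(-1, 3), 46) = Rational(-46, 3) ≈ -15.333)
H = -45758
Function('j')(S, t) = Mul(Rational(-1, 2), Pow(S, 2))
Function('p')(N, a) = -17
Mul(Add(H, -430515), Add(Function('j')(207, 65), Function('p')(-694, r))) = Mul(Add(-45758, -430515), Add(Mul(Rational(-1, 2), Pow(207, 2)), -17)) = Mul(-476273, Add(Mul(Rational(-1, 2), 42849), -17)) = Mul(-476273, Add(Rational(-42849, 2), -17)) = Mul(-476273, Rational(-42883, 2)) = Rational(20424015059, 2)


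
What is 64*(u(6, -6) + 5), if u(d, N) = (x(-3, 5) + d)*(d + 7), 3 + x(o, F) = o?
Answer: 320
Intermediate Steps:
x(o, F) = -3 + o
u(d, N) = (-6 + d)*(7 + d) (u(d, N) = ((-3 - 3) + d)*(d + 7) = (-6 + d)*(7 + d))
64*(u(6, -6) + 5) = 64*((-42 + 6 + 6**2) + 5) = 64*((-42 + 6 + 36) + 5) = 64*(0 + 5) = 64*5 = 320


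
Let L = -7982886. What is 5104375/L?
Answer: -5104375/7982886 ≈ -0.63941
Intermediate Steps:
5104375/L = 5104375/(-7982886) = 5104375*(-1/7982886) = -5104375/7982886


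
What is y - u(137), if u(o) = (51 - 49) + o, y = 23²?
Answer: 390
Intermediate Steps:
y = 529
u(o) = 2 + o
y - u(137) = 529 - (2 + 137) = 529 - 1*139 = 529 - 139 = 390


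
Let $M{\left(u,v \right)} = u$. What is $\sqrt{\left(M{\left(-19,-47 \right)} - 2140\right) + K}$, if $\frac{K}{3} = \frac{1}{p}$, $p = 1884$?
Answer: $\frac{i \sqrt{212868607}}{314} \approx 46.465 i$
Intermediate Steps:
$K = \frac{1}{628}$ ($K = \frac{3}{1884} = 3 \cdot \frac{1}{1884} = \frac{1}{628} \approx 0.0015924$)
$\sqrt{\left(M{\left(-19,-47 \right)} - 2140\right) + K} = \sqrt{\left(-19 - 2140\right) + \frac{1}{628}} = \sqrt{-2159 + \frac{1}{628}} = \sqrt{- \frac{1355851}{628}} = \frac{i \sqrt{212868607}}{314}$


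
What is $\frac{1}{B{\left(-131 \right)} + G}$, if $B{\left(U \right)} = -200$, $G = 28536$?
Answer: $\frac{1}{28336} \approx 3.5291 \cdot 10^{-5}$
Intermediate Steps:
$\frac{1}{B{\left(-131 \right)} + G} = \frac{1}{-200 + 28536} = \frac{1}{28336}$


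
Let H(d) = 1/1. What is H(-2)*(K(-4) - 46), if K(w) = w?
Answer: -50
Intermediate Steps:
H(d) = 1
H(-2)*(K(-4) - 46) = 1*(-4 - 46) = 1*(-50) = -50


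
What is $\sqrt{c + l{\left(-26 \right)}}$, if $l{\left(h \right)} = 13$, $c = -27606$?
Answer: $i \sqrt{27593} \approx 166.11 i$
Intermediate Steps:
$\sqrt{c + l{\left(-26 \right)}} = \sqrt{-27606 + 13} = \sqrt{-27593} = i \sqrt{27593}$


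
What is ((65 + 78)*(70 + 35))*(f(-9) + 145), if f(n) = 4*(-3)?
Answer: 1996995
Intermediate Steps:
f(n) = -12
((65 + 78)*(70 + 35))*(f(-9) + 145) = ((65 + 78)*(70 + 35))*(-12 + 145) = (143*105)*133 = 15015*133 = 1996995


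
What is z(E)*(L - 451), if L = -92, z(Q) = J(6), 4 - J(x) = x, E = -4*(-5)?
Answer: 1086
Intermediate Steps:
E = 20
J(x) = 4 - x
z(Q) = -2 (z(Q) = 4 - 1*6 = 4 - 6 = -2)
z(E)*(L - 451) = -2*(-92 - 451) = -2*(-543) = 1086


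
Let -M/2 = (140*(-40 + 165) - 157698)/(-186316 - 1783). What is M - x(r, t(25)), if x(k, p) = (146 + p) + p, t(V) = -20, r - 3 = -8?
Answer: -20218890/188099 ≈ -107.49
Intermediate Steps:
r = -5 (r = 3 - 8 = -5)
x(k, p) = 146 + 2*p
M = -280396/188099 (M = -2*(140*(-40 + 165) - 157698)/(-186316 - 1783) = -2*(140*125 - 157698)/(-188099) = -2*(17500 - 157698)*(-1)/188099 = -(-280396)*(-1)/188099 = -2*140198/188099 = -280396/188099 ≈ -1.4907)
M - x(r, t(25)) = -280396/188099 - (146 + 2*(-20)) = -280396/188099 - (146 - 40) = -280396/188099 - 1*106 = -280396/188099 - 106 = -20218890/188099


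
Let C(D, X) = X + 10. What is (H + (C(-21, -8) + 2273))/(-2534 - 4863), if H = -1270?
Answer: -1005/7397 ≈ -0.13587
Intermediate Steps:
C(D, X) = 10 + X
(H + (C(-21, -8) + 2273))/(-2534 - 4863) = (-1270 + ((10 - 8) + 2273))/(-2534 - 4863) = (-1270 + (2 + 2273))/(-7397) = (-1270 + 2275)*(-1/7397) = 1005*(-1/7397) = -1005/7397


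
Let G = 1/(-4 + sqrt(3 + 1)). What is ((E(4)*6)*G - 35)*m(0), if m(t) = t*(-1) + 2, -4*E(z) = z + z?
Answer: -58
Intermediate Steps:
E(z) = -z/2 (E(z) = -(z + z)/4 = -z/2)
G = -1/2 (G = 1/(-4 + sqrt(4)) = 1/(-4 + 2) = 1/(-2) = -1/2 ≈ -0.50000)
m(t) = 2 - t (m(t) = -t + 2 = 2 - t)
((E(4)*6)*G - 35)*m(0) = ((-1/2*4*6)*(-1/2) - 35)*(2 - 1*0) = (-2*6*(-1/2) - 35)*(2 + 0) = (-12*(-1/2) - 35)*2 = (6 - 35)*2 = -29*2 = -58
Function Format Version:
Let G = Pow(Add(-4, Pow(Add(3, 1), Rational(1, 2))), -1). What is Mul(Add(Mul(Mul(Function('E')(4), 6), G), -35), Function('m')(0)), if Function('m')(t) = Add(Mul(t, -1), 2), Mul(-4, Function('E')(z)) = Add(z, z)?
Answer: -58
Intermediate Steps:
Function('E')(z) = Mul(Rational(-1, 2), z) (Function('E')(z) = Mul(Rational(-1, 4), Add(z, z)) = Mul(Rational(-1, 4), Mul(2, z)) = Mul(Rational(-1, 2), z))
G = Rational(-1, 2) (G = Pow(Add(-4, Pow(4, Rational(1, 2))), -1) = Pow(Add(-4, 2), -1) = Pow(-2, -1) = Rational(-1, 2) ≈ -0.50000)
Function('m')(t) = Add(2, Mul(-1, t)) (Function('m')(t) = Add(Mul(-1, t), 2) = Add(2, Mul(-1, t)))
Mul(Add(Mul(Mul(Function('E')(4), 6), G), -35), Function('m')(0)) = Mul(Add(Mul(Mul(Mul(Rational(-1, 2), 4), 6), Rational(-1, 2)), -35), Add(2, Mul(-1, 0))) = Mul(Add(Mul(Mul(-2, 6), Rational(-1, 2)), -35), Add(2, 0)) = Mul(Add(Mul(-12, Rational(-1, 2)), -35), 2) = Mul(Add(6, -35), 2) = Mul(-29, 2) = -58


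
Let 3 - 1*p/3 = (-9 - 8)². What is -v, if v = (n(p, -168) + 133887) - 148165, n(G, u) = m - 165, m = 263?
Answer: 14180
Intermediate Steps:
p = -858 (p = 9 - 3*(-9 - 8)² = 9 - 3*(-17)² = 9 - 3*289 = 9 - 867 = -858)
n(G, u) = 98 (n(G, u) = 263 - 165 = 98)
v = -14180 (v = (98 + 133887) - 148165 = 133985 - 148165 = -14180)
-v = -1*(-14180) = 14180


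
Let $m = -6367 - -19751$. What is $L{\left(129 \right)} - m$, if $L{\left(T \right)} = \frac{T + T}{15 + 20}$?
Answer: $- \frac{468182}{35} \approx -13377.0$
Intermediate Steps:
$m = 13384$ ($m = -6367 + 19751 = 13384$)
$L{\left(T \right)} = \frac{2 T}{35}$
$L{\left(129 \right)} - m = \frac{2}{35} \cdot 129 - 13384 = \frac{258}{35} - 13384 = - \frac{468182}{35}$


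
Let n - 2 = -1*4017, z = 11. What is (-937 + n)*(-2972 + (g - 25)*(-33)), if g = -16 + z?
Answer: 9814864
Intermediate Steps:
n = -4015 (n = 2 - 1*4017 = 2 - 4017 = -4015)
g = -5 (g = -16 + 11 = -5)
(-937 + n)*(-2972 + (g - 25)*(-33)) = (-937 - 4015)*(-2972 + (-5 - 25)*(-33)) = -4952*(-2972 - 30*(-33)) = -4952*(-2972 + 990) = -4952*(-1982) = 9814864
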